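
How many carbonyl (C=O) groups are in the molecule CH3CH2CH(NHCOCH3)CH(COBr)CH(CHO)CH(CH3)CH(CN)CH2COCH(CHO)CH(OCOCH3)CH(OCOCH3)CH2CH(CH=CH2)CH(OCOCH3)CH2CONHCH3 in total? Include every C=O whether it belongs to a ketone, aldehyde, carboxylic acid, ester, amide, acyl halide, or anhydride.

CH(NHCOCH3): amide, 1 C=O (running total 1).
CH(COBr): acyl halide, 1 C=O (running total 2).
CH(CHO): aldehyde, 1 C=O (running total 3).
CO: ketone, 1 C=O (running total 4).
CH(CHO): aldehyde, 1 C=O (running total 5).
CH(OCOCH3): ester, 1 C=O (running total 6).
CH(OCOCH3): ester, 1 C=O (running total 7).
CH(OCOCH3): ester, 1 C=O (running total 8).
CONHCH3: amide, 1 C=O (running total 9).

9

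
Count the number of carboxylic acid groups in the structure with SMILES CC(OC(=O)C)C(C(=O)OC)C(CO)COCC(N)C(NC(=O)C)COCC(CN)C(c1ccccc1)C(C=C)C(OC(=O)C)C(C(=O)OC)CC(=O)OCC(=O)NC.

pendant –OC(=O)CH3: an acyloxy group → ester.
pendant –COOCH3: carbonyl C bonded to C and –OCH3 → ester.
pendant –CH2OH on an sp³ backbone C → alcohol.
C–O–C with sp³ carbons on both sides and no adjacent C=O → ether.
–NH2 on an sp³ carbon with no adjacent C=O → amine.
pendant –NHC(=O)CH3: N bonded to a carbonyl → amide (not amine).
C–O–C with sp³ carbons on both sides and no adjacent C=O → ether.
pendant –CH2NH2: N on sp³ C, no adjacent C=O → amine.
pendant –C6H5: benzene ring → arene.
pendant –CH=CH2: C=C double bond → alkene.
pendant –OC(=O)CH3: an acyloxy group → ester.
pendant –COOCH3: carbonyl C bonded to C and –OCH3 → ester.
–C(=O)–O–C with C on the carbonyl side → ester.
–C(=O)NHCH3: carbonyl C bonded to C and to N → amide (the N is not an amine).
No segment is a carboxylic acid: CH(OCOCH3) is ester, not carboxylic acid; CH(COOCH3) is ester, not carboxylic acid; CH(CH2OH) is alcohol, not carboxylic acid. → 0.

0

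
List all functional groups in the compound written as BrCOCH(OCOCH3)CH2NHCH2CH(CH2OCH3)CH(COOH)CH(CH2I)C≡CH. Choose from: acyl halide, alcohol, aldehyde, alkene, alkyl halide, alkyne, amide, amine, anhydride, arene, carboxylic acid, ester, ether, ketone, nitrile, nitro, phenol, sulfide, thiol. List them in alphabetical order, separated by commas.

acyl halide, alkyl halide, alkyne, amine, carboxylic acid, ester, ether

Working along the chain:
  BrCO: –C(=O)Br: carbonyl C bonded to C and to a halogen → acyl halide (not alkyl halide).
  CH(OCOCH3): pendant –OC(=O)CH3: an acyloxy group → ester.
  CH2NHCH2: C–N–C with sp³ carbons and no adjacent C=O → amine (secondary).
  CH(CH2OCH3): pendant –CH2OCH3: C–O–C linkage → ether.
  CH(COOH): pendant –COOH: carbonyl C bonded to C and –OH → carboxylic acid.
  CH(CH2I): pendant –CH2X: halogen on sp³ carbon → alkyl halide.
  C≡CH: C≡C triple bond → alkyne.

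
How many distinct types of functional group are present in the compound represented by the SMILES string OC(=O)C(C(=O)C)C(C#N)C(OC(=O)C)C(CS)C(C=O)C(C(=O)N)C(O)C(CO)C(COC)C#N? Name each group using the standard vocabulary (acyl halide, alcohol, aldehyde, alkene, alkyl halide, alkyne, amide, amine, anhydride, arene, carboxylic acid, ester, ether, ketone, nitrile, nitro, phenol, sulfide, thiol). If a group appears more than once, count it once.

–COOH: carbonyl C bonded to –OH and C → carboxylic acid (the –OH is not a separate alcohol).
pendant –COCH3: carbonyl C bonded to two carbons → ketone.
pendant –C≡N: nitrile.
pendant –OC(=O)CH3: an acyloxy group → ester.
pendant –CH2SH → thiol.
pendant –CHO: carbonyl C bonded to C and H → aldehyde.
pendant –CONH2: carbonyl C bonded to C and N → amide.
–OH on an sp³ carbon → alcohol (secondary).
pendant –CH2OH on an sp³ backbone C → alcohol.
pendant –CH2OCH3: C–O–C linkage → ether.
–C≡N: carbon triple-bonded to nitrogen → nitrile.
Distinct types present: alcohol, aldehyde, amide, carboxylic acid, ester, ether, ketone, nitrile, thiol.

9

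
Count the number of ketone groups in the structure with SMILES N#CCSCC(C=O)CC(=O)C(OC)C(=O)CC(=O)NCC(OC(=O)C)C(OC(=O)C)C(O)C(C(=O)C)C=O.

N≡C–: carbon triple-bonded to nitrogen → nitrile.
C–S–C linkage → sulfide (thioether).
pendant –CHO: carbonyl C bonded to C and H → aldehyde.
–C(=O)– with carbon on both sides → ketone.
pendant –OCH3: C–O–C with sp³ C, no adjacent C=O → ether.
–C(=O)– with carbon on both sides → ketone.
–C(=O)–N– linkage → amide (the N is not an amine).
pendant –OC(=O)CH3: an acyloxy group → ester.
pendant –OC(=O)CH3: an acyloxy group → ester.
–OH on an sp³ carbon → alcohol (secondary).
pendant –COCH3: carbonyl C bonded to two carbons → ketone.
terminal –CHO: carbonyl C bonded to H and C → aldehyde.
Ketone appears at: CO, CO, CH(COCH3) → 3.

3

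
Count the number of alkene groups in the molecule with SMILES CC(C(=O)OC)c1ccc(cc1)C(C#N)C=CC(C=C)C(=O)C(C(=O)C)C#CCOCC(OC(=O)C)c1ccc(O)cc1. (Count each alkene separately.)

pendant –COOCH3: carbonyl C bonded to C and –OCH3 → ester.
para-disubstituted benzene ring → arene.
pendant –C≡N: nitrile.
C=C double bond → alkene.
pendant –CH=CH2: C=C double bond → alkene.
–C(=O)– with carbon on both sides → ketone.
pendant –COCH3: carbonyl C bonded to two carbons → ketone.
C≡C triple bond → alkyne.
C–O–C with sp³ carbons on both sides and no adjacent C=O → ether.
pendant –OC(=O)CH3: an acyloxy group → ester.
–OH attached directly to an aromatic ring → phenol (not alcohol); the ring itself is an arene.
Alkene appears at: CH=CH, CH(CH=CH2) → 2.

2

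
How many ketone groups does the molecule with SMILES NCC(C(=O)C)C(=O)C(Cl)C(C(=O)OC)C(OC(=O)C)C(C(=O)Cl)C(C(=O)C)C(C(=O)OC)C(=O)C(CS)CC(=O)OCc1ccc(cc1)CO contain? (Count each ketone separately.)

Working along the chain:
  H2NCH2: –NH2 on an sp³ carbon with no adjacent C=O → amine.
  CH(COCH3): pendant –COCH3: carbonyl C bonded to two carbons → ketone.
  CO: –C(=O)– with carbon on both sides → ketone.
  CH(Cl): halogen on an sp³ carbon → alkyl halide.
  CH(COOCH3): pendant –COOCH3: carbonyl C bonded to C and –OCH3 → ester.
  CH(OCOCH3): pendant –OC(=O)CH3: an acyloxy group → ester.
  CH(COCl): pendant –C(=O)X: carbonyl C bonded to C and halogen → acyl halide.
  CH(COCH3): pendant –COCH3: carbonyl C bonded to two carbons → ketone.
  CH(COOCH3): pendant –COOCH3: carbonyl C bonded to C and –OCH3 → ester.
  CO: –C(=O)– with carbon on both sides → ketone.
  CH(CH2SH): pendant –CH2SH → thiol.
  CH2COOCH2: –C(=O)–O–C with C on the carbonyl side → ester.
  C6H4: para-disubstituted benzene ring → arene.
  CH2OH: –OH on an sp³ carbon → alcohol.
Ketone appears at: CH(COCH3), CO, CH(COCH3), CO → 4.

4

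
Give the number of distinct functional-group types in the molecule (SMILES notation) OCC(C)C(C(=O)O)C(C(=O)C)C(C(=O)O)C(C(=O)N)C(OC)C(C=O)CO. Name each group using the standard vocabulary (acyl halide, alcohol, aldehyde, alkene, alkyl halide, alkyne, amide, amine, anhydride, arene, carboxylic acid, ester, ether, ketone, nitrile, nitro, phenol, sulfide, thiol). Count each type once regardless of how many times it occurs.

6

Taking each segment in turn:
  HOCH2: HO– on an sp³ carbon → alcohol.
  CH(COOH): pendant –COOH: carbonyl C bonded to C and –OH → carboxylic acid.
  CH(COCH3): pendant –COCH3: carbonyl C bonded to two carbons → ketone.
  CH(COOH): pendant –COOH: carbonyl C bonded to C and –OH → carboxylic acid.
  CH(CONH2): pendant –CONH2: carbonyl C bonded to C and N → amide.
  CH(OCH3): pendant –OCH3: C–O–C with sp³ C, no adjacent C=O → ether.
  CH(CHO): pendant –CHO: carbonyl C bonded to C and H → aldehyde.
  CH2OH: –OH on an sp³ carbon → alcohol.
Distinct types present: alcohol, aldehyde, amide, carboxylic acid, ether, ketone.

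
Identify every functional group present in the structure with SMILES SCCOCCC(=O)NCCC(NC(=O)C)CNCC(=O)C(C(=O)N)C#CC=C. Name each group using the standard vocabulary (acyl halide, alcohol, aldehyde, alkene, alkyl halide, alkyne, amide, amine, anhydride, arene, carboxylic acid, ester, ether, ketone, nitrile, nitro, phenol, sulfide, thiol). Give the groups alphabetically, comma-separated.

Reading the structure from left to right:
  HSCH2: –SH on an sp³ carbon → thiol.
  CH2OCH2: C–O–C with sp³ carbons on both sides and no adjacent C=O → ether.
  CH2CONHCH2: –C(=O)–N– linkage → amide (the N is not an amine).
  CH(NHCOCH3): pendant –NHC(=O)CH3: N bonded to a carbonyl → amide (not amine).
  CH2NHCH2: C–N–C with sp³ carbons and no adjacent C=O → amine (secondary).
  CO: –C(=O)– with carbon on both sides → ketone.
  CH(CONH2): pendant –CONH2: carbonyl C bonded to C and N → amide.
  C≡C: C≡C triple bond → alkyne.
  CH=CH2: C=C double bond → alkene.

alkene, alkyne, amide, amine, ether, ketone, thiol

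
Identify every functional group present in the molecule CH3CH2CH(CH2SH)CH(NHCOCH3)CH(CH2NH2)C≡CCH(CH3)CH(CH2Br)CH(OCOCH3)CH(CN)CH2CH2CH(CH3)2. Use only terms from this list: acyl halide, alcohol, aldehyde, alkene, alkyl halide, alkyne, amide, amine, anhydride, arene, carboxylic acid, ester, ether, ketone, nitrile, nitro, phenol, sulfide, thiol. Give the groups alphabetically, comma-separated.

alkyl halide, alkyne, amide, amine, ester, nitrile, thiol

pendant –CH2SH → thiol.
pendant –NHC(=O)CH3: N bonded to a carbonyl → amide (not amine).
pendant –CH2NH2: N on sp³ C, no adjacent C=O → amine.
C≡C triple bond → alkyne.
pendant –CH2X: halogen on sp³ carbon → alkyl halide.
pendant –OC(=O)CH3: an acyloxy group → ester.
pendant –C≡N: nitrile.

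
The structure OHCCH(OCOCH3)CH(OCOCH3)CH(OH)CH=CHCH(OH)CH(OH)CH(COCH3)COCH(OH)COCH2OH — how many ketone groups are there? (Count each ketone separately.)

3

Working along the chain:
  OHC: terminal –CHO: carbonyl C bonded to H and C → aldehyde.
  CH(OCOCH3): pendant –OC(=O)CH3: an acyloxy group → ester.
  CH(OCOCH3): pendant –OC(=O)CH3: an acyloxy group → ester.
  CH(OH): –OH on an sp³ carbon → alcohol (secondary).
  CH=CH: C=C double bond → alkene.
  CH(OH): –OH on an sp³ carbon → alcohol (secondary).
  CH(OH): –OH on an sp³ carbon → alcohol (secondary).
  CH(COCH3): pendant –COCH3: carbonyl C bonded to two carbons → ketone.
  CO: –C(=O)– with carbon on both sides → ketone.
  CH(OH): –OH on an sp³ carbon → alcohol (secondary).
  CO: –C(=O)– with carbon on both sides → ketone.
  CH2OH: –OH on an sp³ carbon → alcohol.
Ketone appears at: CH(COCH3), CO, CO → 3.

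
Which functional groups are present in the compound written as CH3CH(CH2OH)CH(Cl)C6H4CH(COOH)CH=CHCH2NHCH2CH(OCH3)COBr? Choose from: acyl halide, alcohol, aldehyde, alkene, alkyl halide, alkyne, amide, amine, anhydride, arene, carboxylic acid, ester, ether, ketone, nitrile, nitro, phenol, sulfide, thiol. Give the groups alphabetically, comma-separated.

pendant –CH2OH on an sp³ backbone C → alcohol.
halogen on an sp³ carbon → alkyl halide.
para-disubstituted benzene ring → arene.
pendant –COOH: carbonyl C bonded to C and –OH → carboxylic acid.
C=C double bond → alkene.
C–N–C with sp³ carbons and no adjacent C=O → amine (secondary).
pendant –OCH3: C–O–C with sp³ C, no adjacent C=O → ether.
–C(=O)Br: carbonyl C bonded to C and to a halogen → acyl halide (not alkyl halide).

acyl halide, alcohol, alkene, alkyl halide, amine, arene, carboxylic acid, ether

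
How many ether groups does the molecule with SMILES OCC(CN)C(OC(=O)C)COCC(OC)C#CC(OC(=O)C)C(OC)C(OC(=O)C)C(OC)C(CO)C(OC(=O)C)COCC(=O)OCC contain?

Taking each segment in turn:
  HOCH2: HO– on an sp³ carbon → alcohol.
  CH(CH2NH2): pendant –CH2NH2: N on sp³ C, no adjacent C=O → amine.
  CH(OCOCH3): pendant –OC(=O)CH3: an acyloxy group → ester.
  CH2OCH2: C–O–C with sp³ carbons on both sides and no adjacent C=O → ether.
  CH(OCH3): pendant –OCH3: C–O–C with sp³ C, no adjacent C=O → ether.
  C≡C: C≡C triple bond → alkyne.
  CH(OCOCH3): pendant –OC(=O)CH3: an acyloxy group → ester.
  CH(OCH3): pendant –OCH3: C–O–C with sp³ C, no adjacent C=O → ether.
  CH(OCOCH3): pendant –OC(=O)CH3: an acyloxy group → ester.
  CH(OCH3): pendant –OCH3: C–O–C with sp³ C, no adjacent C=O → ether.
  CH(CH2OH): pendant –CH2OH on an sp³ backbone C → alcohol.
  CH(OCOCH3): pendant –OC(=O)CH3: an acyloxy group → ester.
  CH2OCH2: C–O–C with sp³ carbons on both sides and no adjacent C=O → ether.
  COOCH2CH3: –C(=O)OCH2CH3: carbonyl C bonded to C and to –OEt → ester.
Ether appears at: CH2OCH2, CH(OCH3), CH(OCH3), CH(OCH3), CH2OCH2 → 5.

5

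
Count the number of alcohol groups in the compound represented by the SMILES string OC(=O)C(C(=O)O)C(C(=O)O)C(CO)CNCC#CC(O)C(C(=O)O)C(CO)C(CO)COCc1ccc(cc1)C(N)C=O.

4

Working along the chain:
  HOOC: –COOH: carbonyl C bonded to –OH and C → carboxylic acid (the –OH is not a separate alcohol).
  CH(COOH): pendant –COOH: carbonyl C bonded to C and –OH → carboxylic acid.
  CH(COOH): pendant –COOH: carbonyl C bonded to C and –OH → carboxylic acid.
  CH(CH2OH): pendant –CH2OH on an sp³ backbone C → alcohol.
  CH2NHCH2: C–N–C with sp³ carbons and no adjacent C=O → amine (secondary).
  C≡C: C≡C triple bond → alkyne.
  CH(OH): –OH on an sp³ carbon → alcohol (secondary).
  CH(COOH): pendant –COOH: carbonyl C bonded to C and –OH → carboxylic acid.
  CH(CH2OH): pendant –CH2OH on an sp³ backbone C → alcohol.
  CH(CH2OH): pendant –CH2OH on an sp³ backbone C → alcohol.
  CH2OCH2: C–O–C with sp³ carbons on both sides and no adjacent C=O → ether.
  C6H4: para-disubstituted benzene ring → arene.
  CH(NH2): –NH2 on an sp³ carbon with no adjacent C=O → amine.
  CHO: terminal –CHO: carbonyl C bonded to H and C → aldehyde.
Alcohol appears at: CH(CH2OH), CH(OH), CH(CH2OH), CH(CH2OH) → 4.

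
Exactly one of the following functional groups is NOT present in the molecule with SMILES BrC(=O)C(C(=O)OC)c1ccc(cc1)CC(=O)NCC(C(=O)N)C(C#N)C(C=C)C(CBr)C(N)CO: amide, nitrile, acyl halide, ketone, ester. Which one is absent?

ketone

acyl halide: present (BrCO — –C(=O)Br: carbonyl C bonded to C and to a halogen → acyl halide (not alkyl halide)).
ester: present (CH(COOCH3) — pendant –COOCH3: carbonyl C bonded to C and –OCH3 → ester).
nitrile: present (CH(CN) — pendant –C≡N: nitrile).
amide: present (CH2CONHCH2 — –C(=O)–N– linkage → amide (the N is not an amine)).
ketone: absent. In CH(COOCH3), the C=O is bonded to an –O–C group, which defines an ester, not a ketone. In each of CH2CONHCH2 and CH(CONH2), the C=O is bonded to nitrogen, which defines an amide, not a ketone. In BrCO, the C=O is bonded to a halogen, which defines an acyl halide, not a ketone.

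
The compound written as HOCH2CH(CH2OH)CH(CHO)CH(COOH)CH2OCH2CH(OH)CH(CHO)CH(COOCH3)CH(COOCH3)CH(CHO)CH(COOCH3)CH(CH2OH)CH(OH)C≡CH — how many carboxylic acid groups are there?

HO– on an sp³ carbon → alcohol.
pendant –CH2OH on an sp³ backbone C → alcohol.
pendant –CHO: carbonyl C bonded to C and H → aldehyde.
pendant –COOH: carbonyl C bonded to C and –OH → carboxylic acid.
C–O–C with sp³ carbons on both sides and no adjacent C=O → ether.
–OH on an sp³ carbon → alcohol (secondary).
pendant –CHO: carbonyl C bonded to C and H → aldehyde.
pendant –COOCH3: carbonyl C bonded to C and –OCH3 → ester.
pendant –COOCH3: carbonyl C bonded to C and –OCH3 → ester.
pendant –CHO: carbonyl C bonded to C and H → aldehyde.
pendant –COOCH3: carbonyl C bonded to C and –OCH3 → ester.
pendant –CH2OH on an sp³ backbone C → alcohol.
–OH on an sp³ carbon → alcohol (secondary).
C≡C triple bond → alkyne.
Carboxylic acid appears at: CH(COOH) → 1.

1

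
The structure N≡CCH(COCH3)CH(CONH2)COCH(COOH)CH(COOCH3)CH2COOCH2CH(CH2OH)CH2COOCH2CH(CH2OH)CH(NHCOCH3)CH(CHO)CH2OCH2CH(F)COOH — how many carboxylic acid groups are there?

Reading the structure from left to right:
  N≡C: N≡C–: carbon triple-bonded to nitrogen → nitrile.
  CH(COCH3): pendant –COCH3: carbonyl C bonded to two carbons → ketone.
  CH(CONH2): pendant –CONH2: carbonyl C bonded to C and N → amide.
  CO: –C(=O)– with carbon on both sides → ketone.
  CH(COOH): pendant –COOH: carbonyl C bonded to C and –OH → carboxylic acid.
  CH(COOCH3): pendant –COOCH3: carbonyl C bonded to C and –OCH3 → ester.
  CH2COOCH2: –C(=O)–O–C with C on the carbonyl side → ester.
  CH(CH2OH): pendant –CH2OH on an sp³ backbone C → alcohol.
  CH2COOCH2: –C(=O)–O–C with C on the carbonyl side → ester.
  CH(CH2OH): pendant –CH2OH on an sp³ backbone C → alcohol.
  CH(NHCOCH3): pendant –NHC(=O)CH3: N bonded to a carbonyl → amide (not amine).
  CH(CHO): pendant –CHO: carbonyl C bonded to C and H → aldehyde.
  CH2OCH2: C–O–C with sp³ carbons on both sides and no adjacent C=O → ether.
  CH(F): halogen on an sp³ carbon → alkyl halide.
  COOH: –COOH: carbonyl C bonded to –OH and C → carboxylic acid (the –OH is not a separate alcohol).
Carboxylic acid appears at: CH(COOH), COOH → 2.

2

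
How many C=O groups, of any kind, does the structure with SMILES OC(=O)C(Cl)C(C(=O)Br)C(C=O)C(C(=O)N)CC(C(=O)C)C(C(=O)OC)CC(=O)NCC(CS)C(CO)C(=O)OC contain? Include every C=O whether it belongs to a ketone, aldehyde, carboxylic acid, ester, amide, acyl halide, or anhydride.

8

HOOC: carboxylic acid, 1 C=O (running total 1).
CH(COBr): acyl halide, 1 C=O (running total 2).
CH(CHO): aldehyde, 1 C=O (running total 3).
CH(CONH2): amide, 1 C=O (running total 4).
CH(COCH3): ketone, 1 C=O (running total 5).
CH(COOCH3): ester, 1 C=O (running total 6).
CH2CONHCH2: amide, 1 C=O (running total 7).
COOCH3: ester, 1 C=O (running total 8).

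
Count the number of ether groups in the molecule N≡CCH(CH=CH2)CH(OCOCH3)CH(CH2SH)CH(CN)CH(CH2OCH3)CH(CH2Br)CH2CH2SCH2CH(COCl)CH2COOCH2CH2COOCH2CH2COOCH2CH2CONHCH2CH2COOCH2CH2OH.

N≡C–: carbon triple-bonded to nitrogen → nitrile.
pendant –CH=CH2: C=C double bond → alkene.
pendant –OC(=O)CH3: an acyloxy group → ester.
pendant –CH2SH → thiol.
pendant –C≡N: nitrile.
pendant –CH2OCH3: C–O–C linkage → ether.
pendant –CH2X: halogen on sp³ carbon → alkyl halide.
C–S–C linkage → sulfide (thioether).
pendant –C(=O)X: carbonyl C bonded to C and halogen → acyl halide.
–C(=O)–O–C with C on the carbonyl side → ester.
–C(=O)–O–C with C on the carbonyl side → ester.
–C(=O)–O–C with C on the carbonyl side → ester.
–C(=O)–N– linkage → amide (the N is not an amine).
–C(=O)–O–C with C on the carbonyl side → ester.
–OH on an sp³ carbon → alcohol.
Ether appears at: CH(CH2OCH3) → 1.

1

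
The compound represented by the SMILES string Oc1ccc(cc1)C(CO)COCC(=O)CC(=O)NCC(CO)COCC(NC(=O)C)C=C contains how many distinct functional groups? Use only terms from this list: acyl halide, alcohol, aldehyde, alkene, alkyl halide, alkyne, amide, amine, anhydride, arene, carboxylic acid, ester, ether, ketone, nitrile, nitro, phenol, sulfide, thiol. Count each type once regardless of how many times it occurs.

Working along the chain:
  HOC6H4: –OH attached directly to an aromatic ring → phenol (not alcohol); the ring itself is an arene.
  CH(CH2OH): pendant –CH2OH on an sp³ backbone C → alcohol.
  CH2OCH2: C–O–C with sp³ carbons on both sides and no adjacent C=O → ether.
  CO: –C(=O)– with carbon on both sides → ketone.
  CH2CONHCH2: –C(=O)–N– linkage → amide (the N is not an amine).
  CH(CH2OH): pendant –CH2OH on an sp³ backbone C → alcohol.
  CH2OCH2: C–O–C with sp³ carbons on both sides and no adjacent C=O → ether.
  CH(NHCOCH3): pendant –NHC(=O)CH3: N bonded to a carbonyl → amide (not amine).
  CH=CH2: C=C double bond → alkene.
Distinct types present: alcohol, alkene, amide, arene, ether, ketone, phenol.

7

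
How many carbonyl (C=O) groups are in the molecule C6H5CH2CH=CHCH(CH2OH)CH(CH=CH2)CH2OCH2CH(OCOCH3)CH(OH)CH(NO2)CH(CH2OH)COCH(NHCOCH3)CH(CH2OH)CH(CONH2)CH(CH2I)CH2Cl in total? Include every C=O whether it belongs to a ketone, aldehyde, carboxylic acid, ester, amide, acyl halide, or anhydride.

4

CH(OCOCH3): ester, 1 C=O (running total 1).
CO: ketone, 1 C=O (running total 2).
CH(NHCOCH3): amide, 1 C=O (running total 3).
CH(CONH2): amide, 1 C=O (running total 4).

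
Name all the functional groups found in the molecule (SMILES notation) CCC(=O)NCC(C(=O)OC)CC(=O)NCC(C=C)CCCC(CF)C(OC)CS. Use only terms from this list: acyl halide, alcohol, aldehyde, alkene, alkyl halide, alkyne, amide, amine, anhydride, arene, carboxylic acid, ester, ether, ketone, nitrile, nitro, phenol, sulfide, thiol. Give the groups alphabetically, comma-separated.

Taking each segment in turn:
  CH2CONHCH2: –C(=O)–N– linkage → amide (the N is not an amine).
  CH(COOCH3): pendant –COOCH3: carbonyl C bonded to C and –OCH3 → ester.
  CH2CONHCH2: –C(=O)–N– linkage → amide (the N is not an amine).
  CH(CH=CH2): pendant –CH=CH2: C=C double bond → alkene.
  CH(CH2F): pendant –CH2X: halogen on sp³ carbon → alkyl halide.
  CH(OCH3): pendant –OCH3: C–O–C with sp³ C, no adjacent C=O → ether.
  CH2SH: –SH on an sp³ carbon → thiol.

alkene, alkyl halide, amide, ester, ether, thiol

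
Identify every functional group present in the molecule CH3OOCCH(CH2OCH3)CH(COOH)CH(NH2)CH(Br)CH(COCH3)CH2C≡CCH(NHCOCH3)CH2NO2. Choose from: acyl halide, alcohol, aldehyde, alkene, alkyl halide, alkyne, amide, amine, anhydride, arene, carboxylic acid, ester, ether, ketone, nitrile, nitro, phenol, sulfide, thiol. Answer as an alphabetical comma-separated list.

alkyl halide, alkyne, amide, amine, carboxylic acid, ester, ether, ketone, nitro

Reading the structure from left to right:
  CH3OOC: CH3O–C(=O)–: carbonyl C bonded to C and to –OCH3 → ester (not ketone + ether).
  CH(CH2OCH3): pendant –CH2OCH3: C–O–C linkage → ether.
  CH(COOH): pendant –COOH: carbonyl C bonded to C and –OH → carboxylic acid.
  CH(NH2): –NH2 on an sp³ carbon with no adjacent C=O → amine.
  CH(Br): halogen on an sp³ carbon → alkyl halide.
  CH(COCH3): pendant –COCH3: carbonyl C bonded to two carbons → ketone.
  C≡C: C≡C triple bond → alkyne.
  CH(NHCOCH3): pendant –NHC(=O)CH3: N bonded to a carbonyl → amide (not amine).
  CH2NO2: –NO2 on carbon → nitro group.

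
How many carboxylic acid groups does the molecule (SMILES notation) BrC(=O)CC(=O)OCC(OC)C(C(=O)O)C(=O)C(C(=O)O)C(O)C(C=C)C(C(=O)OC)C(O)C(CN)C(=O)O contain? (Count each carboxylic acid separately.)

Taking each segment in turn:
  BrCO: –C(=O)Br: carbonyl C bonded to C and to a halogen → acyl halide (not alkyl halide).
  CH2COOCH2: –C(=O)–O–C with C on the carbonyl side → ester.
  CH(OCH3): pendant –OCH3: C–O–C with sp³ C, no adjacent C=O → ether.
  CH(COOH): pendant –COOH: carbonyl C bonded to C and –OH → carboxylic acid.
  CO: –C(=O)– with carbon on both sides → ketone.
  CH(COOH): pendant –COOH: carbonyl C bonded to C and –OH → carboxylic acid.
  CH(OH): –OH on an sp³ carbon → alcohol (secondary).
  CH(CH=CH2): pendant –CH=CH2: C=C double bond → alkene.
  CH(COOCH3): pendant –COOCH3: carbonyl C bonded to C and –OCH3 → ester.
  CH(OH): –OH on an sp³ carbon → alcohol (secondary).
  CH(CH2NH2): pendant –CH2NH2: N on sp³ C, no adjacent C=O → amine.
  COOH: –COOH: carbonyl C bonded to –OH and C → carboxylic acid (the –OH is not a separate alcohol).
Carboxylic acid appears at: CH(COOH), CH(COOH), COOH → 3.

3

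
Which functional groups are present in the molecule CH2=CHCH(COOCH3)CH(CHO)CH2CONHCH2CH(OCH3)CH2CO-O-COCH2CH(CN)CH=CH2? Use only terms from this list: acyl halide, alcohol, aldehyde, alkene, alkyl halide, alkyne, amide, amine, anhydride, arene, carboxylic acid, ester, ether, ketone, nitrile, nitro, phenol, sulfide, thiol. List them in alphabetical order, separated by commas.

aldehyde, alkene, amide, anhydride, ester, ether, nitrile

Working along the chain:
  CH2=CH: C=C double bond → alkene.
  CH(COOCH3): pendant –COOCH3: carbonyl C bonded to C and –OCH3 → ester.
  CH(CHO): pendant –CHO: carbonyl C bonded to C and H → aldehyde.
  CH2CONHCH2: –C(=O)–N– linkage → amide (the N is not an amine).
  CH(OCH3): pendant –OCH3: C–O–C with sp³ C, no adjacent C=O → ether.
  CH2CO-O-COCH2: two acyl groups sharing one oxygen, –C(=O)–O–C(=O)– → anhydride.
  CH(CN): pendant –C≡N: nitrile.
  CH=CH2: C=C double bond → alkene.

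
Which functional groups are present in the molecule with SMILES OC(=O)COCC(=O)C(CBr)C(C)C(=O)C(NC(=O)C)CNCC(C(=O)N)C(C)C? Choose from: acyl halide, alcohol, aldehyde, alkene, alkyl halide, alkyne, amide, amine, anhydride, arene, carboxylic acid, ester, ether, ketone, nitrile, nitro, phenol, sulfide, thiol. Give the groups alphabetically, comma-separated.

–COOH: carbonyl C bonded to –OH and C → carboxylic acid (the –OH is not a separate alcohol).
C–O–C with sp³ carbons on both sides and no adjacent C=O → ether.
–C(=O)– with carbon on both sides → ketone.
pendant –CH2X: halogen on sp³ carbon → alkyl halide.
–C(=O)– with carbon on both sides → ketone.
pendant –NHC(=O)CH3: N bonded to a carbonyl → amide (not amine).
C–N–C with sp³ carbons and no adjacent C=O → amine (secondary).
pendant –CONH2: carbonyl C bonded to C and N → amide.

alkyl halide, amide, amine, carboxylic acid, ether, ketone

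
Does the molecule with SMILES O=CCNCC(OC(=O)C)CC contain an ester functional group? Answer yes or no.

yes

Working along the chain:
  OHC: terminal –CHO: carbonyl C bonded to H and C → aldehyde.
  CH2NHCH2: C–N–C with sp³ carbons and no adjacent C=O → amine (secondary).
  CH(OCOCH3): pendant –OC(=O)CH3: an acyloxy group → ester.
The CH(OCOCH3) segment supplies the ester: pendant –OC(=O)CH3: an acyloxy group → ester.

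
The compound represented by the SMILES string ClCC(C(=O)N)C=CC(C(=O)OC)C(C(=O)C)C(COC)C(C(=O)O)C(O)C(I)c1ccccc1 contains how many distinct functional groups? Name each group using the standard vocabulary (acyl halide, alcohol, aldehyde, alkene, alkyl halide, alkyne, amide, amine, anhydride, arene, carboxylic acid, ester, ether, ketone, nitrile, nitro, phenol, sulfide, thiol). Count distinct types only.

Reading the structure from left to right:
  ClCH2: halogen on an sp³ carbon → alkyl halide.
  CH(CONH2): pendant –CONH2: carbonyl C bonded to C and N → amide.
  CH=CH: C=C double bond → alkene.
  CH(COOCH3): pendant –COOCH3: carbonyl C bonded to C and –OCH3 → ester.
  CH(COCH3): pendant –COCH3: carbonyl C bonded to two carbons → ketone.
  CH(CH2OCH3): pendant –CH2OCH3: C–O–C linkage → ether.
  CH(COOH): pendant –COOH: carbonyl C bonded to C and –OH → carboxylic acid.
  CH(OH): –OH on an sp³ carbon → alcohol (secondary).
  CH(I): halogen on an sp³ carbon → alkyl halide.
  C6H5: –C6H5 phenyl ring → arene.
Distinct types present: alcohol, alkene, alkyl halide, amide, arene, carboxylic acid, ester, ether, ketone.

9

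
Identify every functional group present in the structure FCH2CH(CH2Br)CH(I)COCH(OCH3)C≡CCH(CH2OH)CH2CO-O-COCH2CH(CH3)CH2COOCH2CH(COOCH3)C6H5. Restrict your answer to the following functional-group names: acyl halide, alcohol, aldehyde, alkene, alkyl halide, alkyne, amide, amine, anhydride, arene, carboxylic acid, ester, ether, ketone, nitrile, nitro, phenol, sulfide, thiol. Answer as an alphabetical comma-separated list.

alcohol, alkyl halide, alkyne, anhydride, arene, ester, ether, ketone

Taking each segment in turn:
  FCH2: halogen on an sp³ carbon → alkyl halide.
  CH(CH2Br): pendant –CH2X: halogen on sp³ carbon → alkyl halide.
  CH(I): halogen on an sp³ carbon → alkyl halide.
  CO: –C(=O)– with carbon on both sides → ketone.
  CH(OCH3): pendant –OCH3: C–O–C with sp³ C, no adjacent C=O → ether.
  C≡C: C≡C triple bond → alkyne.
  CH(CH2OH): pendant –CH2OH on an sp³ backbone C → alcohol.
  CH2CO-O-COCH2: two acyl groups sharing one oxygen, –C(=O)–O–C(=O)– → anhydride.
  CH2COOCH2: –C(=O)–O–C with C on the carbonyl side → ester.
  CH(COOCH3): pendant –COOCH3: carbonyl C bonded to C and –OCH3 → ester.
  C6H5: –C6H5 phenyl ring → arene.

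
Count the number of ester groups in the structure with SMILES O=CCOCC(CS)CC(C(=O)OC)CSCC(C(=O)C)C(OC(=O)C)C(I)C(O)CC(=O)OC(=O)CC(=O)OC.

3

terminal –CHO: carbonyl C bonded to H and C → aldehyde.
C–O–C with sp³ carbons on both sides and no adjacent C=O → ether.
pendant –CH2SH → thiol.
pendant –COOCH3: carbonyl C bonded to C and –OCH3 → ester.
C–S–C linkage → sulfide (thioether).
pendant –COCH3: carbonyl C bonded to two carbons → ketone.
pendant –OC(=O)CH3: an acyloxy group → ester.
halogen on an sp³ carbon → alkyl halide.
–OH on an sp³ carbon → alcohol (secondary).
two acyl groups sharing one oxygen, –C(=O)–O–C(=O)– → anhydride.
–C(=O)OCH3: carbonyl C bonded to C and to –OCH3 → ester (not ketone + ether).
Ester appears at: CH(COOCH3), CH(OCOCH3), COOCH3 → 3.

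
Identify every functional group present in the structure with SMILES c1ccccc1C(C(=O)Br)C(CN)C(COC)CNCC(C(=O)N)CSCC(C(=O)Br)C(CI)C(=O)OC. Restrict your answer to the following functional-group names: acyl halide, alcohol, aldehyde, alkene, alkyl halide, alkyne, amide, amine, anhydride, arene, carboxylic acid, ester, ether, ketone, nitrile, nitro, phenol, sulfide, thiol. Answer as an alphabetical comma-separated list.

Reading the structure from left to right:
  C6H5: C6H5– phenyl ring → arene.
  CH(COBr): pendant –C(=O)X: carbonyl C bonded to C and halogen → acyl halide.
  CH(CH2NH2): pendant –CH2NH2: N on sp³ C, no adjacent C=O → amine.
  CH(CH2OCH3): pendant –CH2OCH3: C–O–C linkage → ether.
  CH2NHCH2: C–N–C with sp³ carbons and no adjacent C=O → amine (secondary).
  CH(CONH2): pendant –CONH2: carbonyl C bonded to C and N → amide.
  CH2SCH2: C–S–C linkage → sulfide (thioether).
  CH(COBr): pendant –C(=O)X: carbonyl C bonded to C and halogen → acyl halide.
  CH(CH2I): pendant –CH2X: halogen on sp³ carbon → alkyl halide.
  COOCH3: –C(=O)OCH3: carbonyl C bonded to C and to –OCH3 → ester (not ketone + ether).

acyl halide, alkyl halide, amide, amine, arene, ester, ether, sulfide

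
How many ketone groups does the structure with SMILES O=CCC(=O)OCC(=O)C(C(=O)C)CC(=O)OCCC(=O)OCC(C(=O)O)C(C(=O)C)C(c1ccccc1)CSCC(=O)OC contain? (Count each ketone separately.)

Taking each segment in turn:
  OHC: terminal –CHO: carbonyl C bonded to H and C → aldehyde.
  CH2COOCH2: –C(=O)–O–C with C on the carbonyl side → ester.
  CO: –C(=O)– with carbon on both sides → ketone.
  CH(COCH3): pendant –COCH3: carbonyl C bonded to two carbons → ketone.
  CH2COOCH2: –C(=O)–O–C with C on the carbonyl side → ester.
  CH2COOCH2: –C(=O)–O–C with C on the carbonyl side → ester.
  CH(COOH): pendant –COOH: carbonyl C bonded to C and –OH → carboxylic acid.
  CH(COCH3): pendant –COCH3: carbonyl C bonded to two carbons → ketone.
  CH(C6H5): pendant –C6H5: benzene ring → arene.
  CH2SCH2: C–S–C linkage → sulfide (thioether).
  COOCH3: –C(=O)OCH3: carbonyl C bonded to C and to –OCH3 → ester (not ketone + ether).
Ketone appears at: CO, CH(COCH3), CH(COCH3) → 3.

3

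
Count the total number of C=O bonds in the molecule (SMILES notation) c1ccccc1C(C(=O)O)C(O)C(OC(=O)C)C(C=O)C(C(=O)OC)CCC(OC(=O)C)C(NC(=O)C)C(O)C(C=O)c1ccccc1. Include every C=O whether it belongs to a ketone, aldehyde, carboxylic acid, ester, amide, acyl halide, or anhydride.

CH(COOH): carboxylic acid, 1 C=O (running total 1).
CH(OCOCH3): ester, 1 C=O (running total 2).
CH(CHO): aldehyde, 1 C=O (running total 3).
CH(COOCH3): ester, 1 C=O (running total 4).
CH(OCOCH3): ester, 1 C=O (running total 5).
CH(NHCOCH3): amide, 1 C=O (running total 6).
CH(CHO): aldehyde, 1 C=O (running total 7).

7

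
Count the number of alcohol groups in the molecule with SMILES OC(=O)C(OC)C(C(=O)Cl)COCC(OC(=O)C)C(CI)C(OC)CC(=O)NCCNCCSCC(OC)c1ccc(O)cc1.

Taking each segment in turn:
  HOOC: –COOH: carbonyl C bonded to –OH and C → carboxylic acid (the –OH is not a separate alcohol).
  CH(OCH3): pendant –OCH3: C–O–C with sp³ C, no adjacent C=O → ether.
  CH(COCl): pendant –C(=O)X: carbonyl C bonded to C and halogen → acyl halide.
  CH2OCH2: C–O–C with sp³ carbons on both sides and no adjacent C=O → ether.
  CH(OCOCH3): pendant –OC(=O)CH3: an acyloxy group → ester.
  CH(CH2I): pendant –CH2X: halogen on sp³ carbon → alkyl halide.
  CH(OCH3): pendant –OCH3: C–O–C with sp³ C, no adjacent C=O → ether.
  CH2CONHCH2: –C(=O)–N– linkage → amide (the N is not an amine).
  CH2NHCH2: C–N–C with sp³ carbons and no adjacent C=O → amine (secondary).
  CH2SCH2: C–S–C linkage → sulfide (thioether).
  CH(OCH3): pendant –OCH3: C–O–C with sp³ C, no adjacent C=O → ether.
  C6H4OH: –OH attached directly to an aromatic ring → phenol (not alcohol); the ring itself is an arene.
No segment is a alcohol: HOOC is carboxylic acid, not alcohol; CH(OCH3) is ether, not alcohol; CH2OCH2 is ether, not alcohol. → 0.

0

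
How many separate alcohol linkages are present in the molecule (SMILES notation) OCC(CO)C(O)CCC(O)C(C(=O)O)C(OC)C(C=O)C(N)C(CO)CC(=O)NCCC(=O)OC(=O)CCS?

Taking each segment in turn:
  HOCH2: HO– on an sp³ carbon → alcohol.
  CH(CH2OH): pendant –CH2OH on an sp³ backbone C → alcohol.
  CH(OH): –OH on an sp³ carbon → alcohol (secondary).
  CH(OH): –OH on an sp³ carbon → alcohol (secondary).
  CH(COOH): pendant –COOH: carbonyl C bonded to C and –OH → carboxylic acid.
  CH(OCH3): pendant –OCH3: C–O–C with sp³ C, no adjacent C=O → ether.
  CH(CHO): pendant –CHO: carbonyl C bonded to C and H → aldehyde.
  CH(NH2): –NH2 on an sp³ carbon with no adjacent C=O → amine.
  CH(CH2OH): pendant –CH2OH on an sp³ backbone C → alcohol.
  CH2CONHCH2: –C(=O)–N– linkage → amide (the N is not an amine).
  CH2CO-O-COCH2: two acyl groups sharing one oxygen, –C(=O)–O–C(=O)– → anhydride.
  CH2SH: –SH on an sp³ carbon → thiol.
Alcohol appears at: HOCH2, CH(CH2OH), CH(OH), CH(OH), CH(CH2OH) → 5.

5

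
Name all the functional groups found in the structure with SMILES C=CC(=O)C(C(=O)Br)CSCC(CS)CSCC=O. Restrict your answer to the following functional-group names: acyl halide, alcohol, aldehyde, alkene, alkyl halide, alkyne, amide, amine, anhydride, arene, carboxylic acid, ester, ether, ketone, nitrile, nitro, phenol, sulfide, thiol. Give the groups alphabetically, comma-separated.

Reading the structure from left to right:
  CH2=CH: C=C double bond → alkene.
  CO: –C(=O)– with carbon on both sides → ketone.
  CH(COBr): pendant –C(=O)X: carbonyl C bonded to C and halogen → acyl halide.
  CH2SCH2: C–S–C linkage → sulfide (thioether).
  CH(CH2SH): pendant –CH2SH → thiol.
  CH2SCH2: C–S–C linkage → sulfide (thioether).
  CHO: terminal –CHO: carbonyl C bonded to H and C → aldehyde.

acyl halide, aldehyde, alkene, ketone, sulfide, thiol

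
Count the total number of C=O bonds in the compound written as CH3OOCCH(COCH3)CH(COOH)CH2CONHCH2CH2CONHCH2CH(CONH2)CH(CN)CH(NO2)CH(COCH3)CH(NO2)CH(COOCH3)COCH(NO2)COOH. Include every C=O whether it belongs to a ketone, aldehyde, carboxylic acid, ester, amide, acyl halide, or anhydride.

10

CH3OOC: ester, 1 C=O (running total 1).
CH(COCH3): ketone, 1 C=O (running total 2).
CH(COOH): carboxylic acid, 1 C=O (running total 3).
CH2CONHCH2: amide, 1 C=O (running total 4).
CH2CONHCH2: amide, 1 C=O (running total 5).
CH(CONH2): amide, 1 C=O (running total 6).
CH(COCH3): ketone, 1 C=O (running total 7).
CH(COOCH3): ester, 1 C=O (running total 8).
CO: ketone, 1 C=O (running total 9).
COOH: carboxylic acid, 1 C=O (running total 10).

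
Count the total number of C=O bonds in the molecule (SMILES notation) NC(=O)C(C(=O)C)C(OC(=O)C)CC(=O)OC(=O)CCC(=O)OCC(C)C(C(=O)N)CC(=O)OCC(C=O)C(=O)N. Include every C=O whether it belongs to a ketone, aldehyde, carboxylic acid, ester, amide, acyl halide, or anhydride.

H2NCO: amide, 1 C=O (running total 1).
CH(COCH3): ketone, 1 C=O (running total 2).
CH(OCOCH3): ester, 1 C=O (running total 3).
CH2CO-O-COCH2: anhydride, 2 C=O (running total 5).
CH2COOCH2: ester, 1 C=O (running total 6).
CH(CONH2): amide, 1 C=O (running total 7).
CH2COOCH2: ester, 1 C=O (running total 8).
CH(CHO): aldehyde, 1 C=O (running total 9).
CONH2: amide, 1 C=O (running total 10).

10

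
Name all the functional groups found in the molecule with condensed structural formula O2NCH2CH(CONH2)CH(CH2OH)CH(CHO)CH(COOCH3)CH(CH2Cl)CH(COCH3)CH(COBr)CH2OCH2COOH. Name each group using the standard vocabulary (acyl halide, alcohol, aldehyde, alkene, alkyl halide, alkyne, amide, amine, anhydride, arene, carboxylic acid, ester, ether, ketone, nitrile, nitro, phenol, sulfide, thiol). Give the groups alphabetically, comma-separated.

–NO2 on carbon → nitro group.
pendant –CONH2: carbonyl C bonded to C and N → amide.
pendant –CH2OH on an sp³ backbone C → alcohol.
pendant –CHO: carbonyl C bonded to C and H → aldehyde.
pendant –COOCH3: carbonyl C bonded to C and –OCH3 → ester.
pendant –CH2X: halogen on sp³ carbon → alkyl halide.
pendant –COCH3: carbonyl C bonded to two carbons → ketone.
pendant –C(=O)X: carbonyl C bonded to C and halogen → acyl halide.
C–O–C with sp³ carbons on both sides and no adjacent C=O → ether.
–COOH: carbonyl C bonded to –OH and C → carboxylic acid (the –OH is not a separate alcohol).

acyl halide, alcohol, aldehyde, alkyl halide, amide, carboxylic acid, ester, ether, ketone, nitro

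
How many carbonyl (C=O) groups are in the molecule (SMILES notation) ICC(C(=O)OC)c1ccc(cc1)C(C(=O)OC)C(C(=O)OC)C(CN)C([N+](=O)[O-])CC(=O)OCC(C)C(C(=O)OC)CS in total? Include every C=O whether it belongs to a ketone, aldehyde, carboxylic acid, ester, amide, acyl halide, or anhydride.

5

CH(COOCH3): ester, 1 C=O (running total 1).
CH(COOCH3): ester, 1 C=O (running total 2).
CH(COOCH3): ester, 1 C=O (running total 3).
CH2COOCH2: ester, 1 C=O (running total 4).
CH(COOCH3): ester, 1 C=O (running total 5).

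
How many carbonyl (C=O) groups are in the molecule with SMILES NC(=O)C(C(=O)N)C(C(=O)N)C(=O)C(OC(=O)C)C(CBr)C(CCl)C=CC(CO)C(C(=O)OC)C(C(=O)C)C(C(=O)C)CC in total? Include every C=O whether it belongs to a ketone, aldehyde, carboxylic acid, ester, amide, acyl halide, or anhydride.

8

H2NCO: amide, 1 C=O (running total 1).
CH(CONH2): amide, 1 C=O (running total 2).
CH(CONH2): amide, 1 C=O (running total 3).
CO: ketone, 1 C=O (running total 4).
CH(OCOCH3): ester, 1 C=O (running total 5).
CH(COOCH3): ester, 1 C=O (running total 6).
CH(COCH3): ketone, 1 C=O (running total 7).
CH(COCH3): ketone, 1 C=O (running total 8).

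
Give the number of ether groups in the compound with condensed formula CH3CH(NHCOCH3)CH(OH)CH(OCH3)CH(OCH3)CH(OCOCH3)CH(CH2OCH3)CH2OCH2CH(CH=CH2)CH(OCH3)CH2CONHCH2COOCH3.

5

Reading the structure from left to right:
  CH(NHCOCH3): pendant –NHC(=O)CH3: N bonded to a carbonyl → amide (not amine).
  CH(OH): –OH on an sp³ carbon → alcohol (secondary).
  CH(OCH3): pendant –OCH3: C–O–C with sp³ C, no adjacent C=O → ether.
  CH(OCH3): pendant –OCH3: C–O–C with sp³ C, no adjacent C=O → ether.
  CH(OCOCH3): pendant –OC(=O)CH3: an acyloxy group → ester.
  CH(CH2OCH3): pendant –CH2OCH3: C–O–C linkage → ether.
  CH2OCH2: C–O–C with sp³ carbons on both sides and no adjacent C=O → ether.
  CH(CH=CH2): pendant –CH=CH2: C=C double bond → alkene.
  CH(OCH3): pendant –OCH3: C–O–C with sp³ C, no adjacent C=O → ether.
  CH2CONHCH2: –C(=O)–N– linkage → amide (the N is not an amine).
  COOCH3: –C(=O)OCH3: carbonyl C bonded to C and to –OCH3 → ester (not ketone + ether).
Ether appears at: CH(OCH3), CH(OCH3), CH(CH2OCH3), CH2OCH2, CH(OCH3) → 5.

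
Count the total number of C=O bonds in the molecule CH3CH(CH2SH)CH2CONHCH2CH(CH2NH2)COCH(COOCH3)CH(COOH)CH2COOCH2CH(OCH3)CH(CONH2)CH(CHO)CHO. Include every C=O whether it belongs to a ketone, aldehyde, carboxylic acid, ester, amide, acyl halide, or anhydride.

8

CH2CONHCH2: amide, 1 C=O (running total 1).
CO: ketone, 1 C=O (running total 2).
CH(COOCH3): ester, 1 C=O (running total 3).
CH(COOH): carboxylic acid, 1 C=O (running total 4).
CH2COOCH2: ester, 1 C=O (running total 5).
CH(CONH2): amide, 1 C=O (running total 6).
CH(CHO): aldehyde, 1 C=O (running total 7).
CHO: aldehyde, 1 C=O (running total 8).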